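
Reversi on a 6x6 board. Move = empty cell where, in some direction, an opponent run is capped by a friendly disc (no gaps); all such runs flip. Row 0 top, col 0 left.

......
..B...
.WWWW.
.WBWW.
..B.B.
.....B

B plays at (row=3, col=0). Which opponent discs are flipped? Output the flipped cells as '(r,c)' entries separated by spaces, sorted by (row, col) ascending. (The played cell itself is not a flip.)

Dir NW: edge -> no flip
Dir N: first cell '.' (not opp) -> no flip
Dir NE: opp run (2,1) capped by B -> flip
Dir W: edge -> no flip
Dir E: opp run (3,1) capped by B -> flip
Dir SW: edge -> no flip
Dir S: first cell '.' (not opp) -> no flip
Dir SE: first cell '.' (not opp) -> no flip

Answer: (2,1) (3,1)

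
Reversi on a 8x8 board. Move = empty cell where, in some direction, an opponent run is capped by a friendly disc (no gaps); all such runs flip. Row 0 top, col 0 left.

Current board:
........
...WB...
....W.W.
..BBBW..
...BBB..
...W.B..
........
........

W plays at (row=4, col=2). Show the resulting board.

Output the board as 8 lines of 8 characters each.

Answer: ........
...WB...
....W.W.
..BWBW..
..WBBB..
...W.B..
........
........

Derivation:
Place W at (4,2); scan 8 dirs for brackets.
Dir NW: first cell '.' (not opp) -> no flip
Dir N: opp run (3,2), next='.' -> no flip
Dir NE: opp run (3,3) capped by W -> flip
Dir W: first cell '.' (not opp) -> no flip
Dir E: opp run (4,3) (4,4) (4,5), next='.' -> no flip
Dir SW: first cell '.' (not opp) -> no flip
Dir S: first cell '.' (not opp) -> no flip
Dir SE: first cell 'W' (not opp) -> no flip
All flips: (3,3)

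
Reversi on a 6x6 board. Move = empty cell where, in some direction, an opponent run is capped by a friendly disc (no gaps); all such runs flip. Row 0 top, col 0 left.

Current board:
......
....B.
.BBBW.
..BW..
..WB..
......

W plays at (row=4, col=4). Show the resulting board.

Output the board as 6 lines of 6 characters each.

Place W at (4,4); scan 8 dirs for brackets.
Dir NW: first cell 'W' (not opp) -> no flip
Dir N: first cell '.' (not opp) -> no flip
Dir NE: first cell '.' (not opp) -> no flip
Dir W: opp run (4,3) capped by W -> flip
Dir E: first cell '.' (not opp) -> no flip
Dir SW: first cell '.' (not opp) -> no flip
Dir S: first cell '.' (not opp) -> no flip
Dir SE: first cell '.' (not opp) -> no flip
All flips: (4,3)

Answer: ......
....B.
.BBBW.
..BW..
..WWW.
......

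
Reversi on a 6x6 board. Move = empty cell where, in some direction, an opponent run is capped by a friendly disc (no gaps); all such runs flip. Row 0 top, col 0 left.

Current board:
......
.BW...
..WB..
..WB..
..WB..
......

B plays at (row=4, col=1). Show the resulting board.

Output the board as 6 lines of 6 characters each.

Answer: ......
.BW...
..WB..
..BB..
.BBB..
......

Derivation:
Place B at (4,1); scan 8 dirs for brackets.
Dir NW: first cell '.' (not opp) -> no flip
Dir N: first cell '.' (not opp) -> no flip
Dir NE: opp run (3,2) capped by B -> flip
Dir W: first cell '.' (not opp) -> no flip
Dir E: opp run (4,2) capped by B -> flip
Dir SW: first cell '.' (not opp) -> no flip
Dir S: first cell '.' (not opp) -> no flip
Dir SE: first cell '.' (not opp) -> no flip
All flips: (3,2) (4,2)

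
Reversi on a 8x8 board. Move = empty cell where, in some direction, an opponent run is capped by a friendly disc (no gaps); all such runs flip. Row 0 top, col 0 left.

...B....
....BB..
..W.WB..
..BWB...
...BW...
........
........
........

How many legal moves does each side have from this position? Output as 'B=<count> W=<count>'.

Answer: B=5 W=7

Derivation:
-- B to move --
(1,1): no bracket -> illegal
(1,2): flips 1 -> legal
(1,3): no bracket -> illegal
(2,1): no bracket -> illegal
(2,3): flips 2 -> legal
(3,1): no bracket -> illegal
(3,5): no bracket -> illegal
(4,2): flips 2 -> legal
(4,5): flips 1 -> legal
(5,3): no bracket -> illegal
(5,4): flips 1 -> legal
(5,5): no bracket -> illegal
B mobility = 5
-- W to move --
(0,2): no bracket -> illegal
(0,4): flips 1 -> legal
(0,5): no bracket -> illegal
(0,6): flips 1 -> legal
(1,2): no bracket -> illegal
(1,3): no bracket -> illegal
(1,6): no bracket -> illegal
(2,1): no bracket -> illegal
(2,3): no bracket -> illegal
(2,6): flips 1 -> legal
(3,1): flips 1 -> legal
(3,5): flips 1 -> legal
(3,6): no bracket -> illegal
(4,1): no bracket -> illegal
(4,2): flips 2 -> legal
(4,5): no bracket -> illegal
(5,2): no bracket -> illegal
(5,3): flips 1 -> legal
(5,4): no bracket -> illegal
W mobility = 7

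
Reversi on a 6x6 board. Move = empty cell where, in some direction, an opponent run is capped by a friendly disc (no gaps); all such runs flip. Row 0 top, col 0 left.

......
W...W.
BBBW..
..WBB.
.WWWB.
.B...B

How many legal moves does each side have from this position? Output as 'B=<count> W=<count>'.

-- B to move --
(0,0): flips 1 -> legal
(0,1): no bracket -> illegal
(0,3): no bracket -> illegal
(0,4): no bracket -> illegal
(0,5): no bracket -> illegal
(1,1): no bracket -> illegal
(1,2): flips 1 -> legal
(1,3): flips 1 -> legal
(1,5): no bracket -> illegal
(2,4): flips 1 -> legal
(2,5): no bracket -> illegal
(3,0): no bracket -> illegal
(3,1): flips 2 -> legal
(4,0): flips 3 -> legal
(5,0): no bracket -> illegal
(5,2): flips 3 -> legal
(5,3): flips 1 -> legal
(5,4): flips 2 -> legal
B mobility = 9
-- W to move --
(1,1): no bracket -> illegal
(1,2): flips 1 -> legal
(1,3): no bracket -> illegal
(2,4): flips 1 -> legal
(2,5): flips 1 -> legal
(3,0): flips 1 -> legal
(3,1): no bracket -> illegal
(3,5): flips 2 -> legal
(4,0): no bracket -> illegal
(4,5): flips 2 -> legal
(5,0): no bracket -> illegal
(5,2): no bracket -> illegal
(5,3): no bracket -> illegal
(5,4): no bracket -> illegal
W mobility = 6

Answer: B=9 W=6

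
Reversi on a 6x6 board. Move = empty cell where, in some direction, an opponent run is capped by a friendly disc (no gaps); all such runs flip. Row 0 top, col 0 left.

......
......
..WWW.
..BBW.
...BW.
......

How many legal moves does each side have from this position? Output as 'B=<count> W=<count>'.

Answer: B=9 W=5

Derivation:
-- B to move --
(1,1): flips 1 -> legal
(1,2): flips 1 -> legal
(1,3): flips 1 -> legal
(1,4): flips 1 -> legal
(1,5): flips 1 -> legal
(2,1): no bracket -> illegal
(2,5): flips 1 -> legal
(3,1): no bracket -> illegal
(3,5): flips 1 -> legal
(4,5): flips 1 -> legal
(5,3): no bracket -> illegal
(5,4): no bracket -> illegal
(5,5): flips 1 -> legal
B mobility = 9
-- W to move --
(2,1): no bracket -> illegal
(3,1): flips 2 -> legal
(4,1): flips 1 -> legal
(4,2): flips 3 -> legal
(5,2): flips 1 -> legal
(5,3): flips 2 -> legal
(5,4): no bracket -> illegal
W mobility = 5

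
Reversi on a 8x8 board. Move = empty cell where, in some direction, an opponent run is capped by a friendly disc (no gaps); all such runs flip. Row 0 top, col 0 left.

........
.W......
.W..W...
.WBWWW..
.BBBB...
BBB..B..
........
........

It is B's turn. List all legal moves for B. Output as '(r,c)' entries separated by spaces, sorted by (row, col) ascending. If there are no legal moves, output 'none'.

(0,0): no bracket -> illegal
(0,1): flips 3 -> legal
(0,2): no bracket -> illegal
(1,0): flips 1 -> legal
(1,2): no bracket -> illegal
(1,3): no bracket -> illegal
(1,4): flips 2 -> legal
(1,5): flips 2 -> legal
(2,0): flips 1 -> legal
(2,2): flips 1 -> legal
(2,3): flips 1 -> legal
(2,5): flips 1 -> legal
(2,6): flips 1 -> legal
(3,0): flips 1 -> legal
(3,6): flips 3 -> legal
(4,0): no bracket -> illegal
(4,5): no bracket -> illegal
(4,6): no bracket -> illegal

Answer: (0,1) (1,0) (1,4) (1,5) (2,0) (2,2) (2,3) (2,5) (2,6) (3,0) (3,6)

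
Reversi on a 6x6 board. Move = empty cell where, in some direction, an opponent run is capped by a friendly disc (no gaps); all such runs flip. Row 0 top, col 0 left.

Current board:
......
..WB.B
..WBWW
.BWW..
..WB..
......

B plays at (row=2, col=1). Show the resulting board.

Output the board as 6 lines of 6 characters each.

Answer: ......
..WB.B
.BBBWW
.BBW..
..WB..
......

Derivation:
Place B at (2,1); scan 8 dirs for brackets.
Dir NW: first cell '.' (not opp) -> no flip
Dir N: first cell '.' (not opp) -> no flip
Dir NE: opp run (1,2), next='.' -> no flip
Dir W: first cell '.' (not opp) -> no flip
Dir E: opp run (2,2) capped by B -> flip
Dir SW: first cell '.' (not opp) -> no flip
Dir S: first cell 'B' (not opp) -> no flip
Dir SE: opp run (3,2) capped by B -> flip
All flips: (2,2) (3,2)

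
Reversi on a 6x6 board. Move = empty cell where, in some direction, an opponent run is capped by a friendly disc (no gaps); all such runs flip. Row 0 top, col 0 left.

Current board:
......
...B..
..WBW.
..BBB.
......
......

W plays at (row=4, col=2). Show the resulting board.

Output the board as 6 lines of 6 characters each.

Answer: ......
...B..
..WBW.
..WWB.
..W...
......

Derivation:
Place W at (4,2); scan 8 dirs for brackets.
Dir NW: first cell '.' (not opp) -> no flip
Dir N: opp run (3,2) capped by W -> flip
Dir NE: opp run (3,3) capped by W -> flip
Dir W: first cell '.' (not opp) -> no flip
Dir E: first cell '.' (not opp) -> no flip
Dir SW: first cell '.' (not opp) -> no flip
Dir S: first cell '.' (not opp) -> no flip
Dir SE: first cell '.' (not opp) -> no flip
All flips: (3,2) (3,3)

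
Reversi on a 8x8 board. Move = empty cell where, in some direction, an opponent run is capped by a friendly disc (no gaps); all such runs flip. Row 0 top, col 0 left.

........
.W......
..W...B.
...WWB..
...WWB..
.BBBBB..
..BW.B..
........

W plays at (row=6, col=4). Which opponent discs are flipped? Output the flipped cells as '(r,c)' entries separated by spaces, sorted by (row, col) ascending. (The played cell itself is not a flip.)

Answer: (5,4)

Derivation:
Dir NW: opp run (5,3), next='.' -> no flip
Dir N: opp run (5,4) capped by W -> flip
Dir NE: opp run (5,5), next='.' -> no flip
Dir W: first cell 'W' (not opp) -> no flip
Dir E: opp run (6,5), next='.' -> no flip
Dir SW: first cell '.' (not opp) -> no flip
Dir S: first cell '.' (not opp) -> no flip
Dir SE: first cell '.' (not opp) -> no flip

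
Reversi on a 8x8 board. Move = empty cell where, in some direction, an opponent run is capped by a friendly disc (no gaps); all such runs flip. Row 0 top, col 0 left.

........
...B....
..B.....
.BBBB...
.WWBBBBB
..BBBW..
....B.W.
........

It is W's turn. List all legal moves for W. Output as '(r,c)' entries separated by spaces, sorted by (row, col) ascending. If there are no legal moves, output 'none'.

Answer: (1,1) (1,2) (2,0) (2,1) (2,3) (2,4) (3,5) (3,7) (5,1) (6,2) (6,3) (7,3) (7,5)

Derivation:
(0,2): no bracket -> illegal
(0,3): no bracket -> illegal
(0,4): no bracket -> illegal
(1,1): flips 3 -> legal
(1,2): flips 2 -> legal
(1,4): no bracket -> illegal
(2,0): flips 1 -> legal
(2,1): flips 1 -> legal
(2,3): flips 1 -> legal
(2,4): flips 1 -> legal
(2,5): no bracket -> illegal
(3,0): no bracket -> illegal
(3,5): flips 1 -> legal
(3,6): no bracket -> illegal
(3,7): flips 1 -> legal
(4,0): no bracket -> illegal
(5,1): flips 3 -> legal
(5,6): no bracket -> illegal
(5,7): no bracket -> illegal
(6,1): no bracket -> illegal
(6,2): flips 1 -> legal
(6,3): flips 1 -> legal
(6,5): no bracket -> illegal
(7,3): flips 1 -> legal
(7,4): no bracket -> illegal
(7,5): flips 2 -> legal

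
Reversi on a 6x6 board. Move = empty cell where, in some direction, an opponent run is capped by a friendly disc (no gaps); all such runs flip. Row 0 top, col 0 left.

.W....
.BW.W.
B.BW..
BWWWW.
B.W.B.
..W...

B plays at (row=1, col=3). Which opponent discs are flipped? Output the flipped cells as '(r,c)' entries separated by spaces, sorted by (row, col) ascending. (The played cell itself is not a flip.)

Dir NW: first cell '.' (not opp) -> no flip
Dir N: first cell '.' (not opp) -> no flip
Dir NE: first cell '.' (not opp) -> no flip
Dir W: opp run (1,2) capped by B -> flip
Dir E: opp run (1,4), next='.' -> no flip
Dir SW: first cell 'B' (not opp) -> no flip
Dir S: opp run (2,3) (3,3), next='.' -> no flip
Dir SE: first cell '.' (not opp) -> no flip

Answer: (1,2)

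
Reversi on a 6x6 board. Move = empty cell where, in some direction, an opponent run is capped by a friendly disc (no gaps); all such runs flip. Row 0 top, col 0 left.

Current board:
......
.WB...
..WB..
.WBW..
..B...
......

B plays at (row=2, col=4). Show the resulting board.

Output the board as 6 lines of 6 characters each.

Answer: ......
.WB...
..WBB.
.WBB..
..B...
......

Derivation:
Place B at (2,4); scan 8 dirs for brackets.
Dir NW: first cell '.' (not opp) -> no flip
Dir N: first cell '.' (not opp) -> no flip
Dir NE: first cell '.' (not opp) -> no flip
Dir W: first cell 'B' (not opp) -> no flip
Dir E: first cell '.' (not opp) -> no flip
Dir SW: opp run (3,3) capped by B -> flip
Dir S: first cell '.' (not opp) -> no flip
Dir SE: first cell '.' (not opp) -> no flip
All flips: (3,3)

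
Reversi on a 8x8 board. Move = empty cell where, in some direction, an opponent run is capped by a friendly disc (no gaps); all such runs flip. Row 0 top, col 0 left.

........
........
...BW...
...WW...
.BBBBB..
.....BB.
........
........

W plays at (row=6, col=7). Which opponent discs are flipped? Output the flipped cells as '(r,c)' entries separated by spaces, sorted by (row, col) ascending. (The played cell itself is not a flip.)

Dir NW: opp run (5,6) (4,5) capped by W -> flip
Dir N: first cell '.' (not opp) -> no flip
Dir NE: edge -> no flip
Dir W: first cell '.' (not opp) -> no flip
Dir E: edge -> no flip
Dir SW: first cell '.' (not opp) -> no flip
Dir S: first cell '.' (not opp) -> no flip
Dir SE: edge -> no flip

Answer: (4,5) (5,6)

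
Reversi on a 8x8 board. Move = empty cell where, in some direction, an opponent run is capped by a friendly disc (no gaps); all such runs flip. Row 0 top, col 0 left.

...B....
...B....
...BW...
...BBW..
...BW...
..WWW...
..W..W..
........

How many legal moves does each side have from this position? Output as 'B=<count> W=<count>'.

Answer: B=11 W=5

Derivation:
-- B to move --
(1,4): flips 1 -> legal
(1,5): flips 1 -> legal
(2,5): flips 1 -> legal
(2,6): no bracket -> illegal
(3,6): flips 1 -> legal
(4,1): no bracket -> illegal
(4,2): no bracket -> illegal
(4,5): flips 1 -> legal
(4,6): flips 2 -> legal
(5,1): no bracket -> illegal
(5,5): flips 1 -> legal
(5,6): no bracket -> illegal
(6,1): flips 1 -> legal
(6,3): flips 1 -> legal
(6,4): flips 2 -> legal
(6,6): no bracket -> illegal
(7,1): no bracket -> illegal
(7,2): no bracket -> illegal
(7,3): no bracket -> illegal
(7,4): no bracket -> illegal
(7,5): no bracket -> illegal
(7,6): flips 2 -> legal
B mobility = 11
-- W to move --
(0,2): flips 1 -> legal
(0,4): no bracket -> illegal
(1,2): no bracket -> illegal
(1,4): no bracket -> illegal
(2,2): flips 2 -> legal
(2,5): flips 2 -> legal
(3,2): flips 3 -> legal
(4,2): flips 2 -> legal
(4,5): no bracket -> illegal
W mobility = 5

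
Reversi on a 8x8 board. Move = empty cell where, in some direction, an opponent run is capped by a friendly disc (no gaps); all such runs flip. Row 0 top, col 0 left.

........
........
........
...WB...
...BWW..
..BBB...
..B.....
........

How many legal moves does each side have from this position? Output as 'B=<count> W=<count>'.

-- B to move --
(2,2): no bracket -> illegal
(2,3): flips 1 -> legal
(2,4): no bracket -> illegal
(3,2): flips 1 -> legal
(3,5): flips 1 -> legal
(3,6): flips 1 -> legal
(4,2): no bracket -> illegal
(4,6): flips 2 -> legal
(5,5): no bracket -> illegal
(5,6): flips 1 -> legal
B mobility = 6
-- W to move --
(2,3): flips 1 -> legal
(2,4): flips 1 -> legal
(2,5): no bracket -> illegal
(3,2): no bracket -> illegal
(3,5): flips 1 -> legal
(4,1): no bracket -> illegal
(4,2): flips 1 -> legal
(5,1): no bracket -> illegal
(5,5): no bracket -> illegal
(6,1): no bracket -> illegal
(6,3): flips 3 -> legal
(6,4): flips 1 -> legal
(6,5): no bracket -> illegal
(7,1): flips 2 -> legal
(7,2): no bracket -> illegal
(7,3): no bracket -> illegal
W mobility = 7

Answer: B=6 W=7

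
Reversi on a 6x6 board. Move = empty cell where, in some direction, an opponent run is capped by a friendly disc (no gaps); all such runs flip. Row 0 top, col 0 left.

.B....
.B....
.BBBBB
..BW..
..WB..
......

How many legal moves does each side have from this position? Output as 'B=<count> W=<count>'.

Answer: B=5 W=7

Derivation:
-- B to move --
(3,1): no bracket -> illegal
(3,4): flips 1 -> legal
(4,1): flips 1 -> legal
(4,4): flips 1 -> legal
(5,1): flips 2 -> legal
(5,2): flips 1 -> legal
(5,3): no bracket -> illegal
B mobility = 5
-- W to move --
(0,0): flips 2 -> legal
(0,2): no bracket -> illegal
(1,0): no bracket -> illegal
(1,2): flips 2 -> legal
(1,3): flips 1 -> legal
(1,4): no bracket -> illegal
(1,5): flips 1 -> legal
(2,0): no bracket -> illegal
(3,0): no bracket -> illegal
(3,1): flips 1 -> legal
(3,4): no bracket -> illegal
(3,5): no bracket -> illegal
(4,1): no bracket -> illegal
(4,4): flips 1 -> legal
(5,2): no bracket -> illegal
(5,3): flips 1 -> legal
(5,4): no bracket -> illegal
W mobility = 7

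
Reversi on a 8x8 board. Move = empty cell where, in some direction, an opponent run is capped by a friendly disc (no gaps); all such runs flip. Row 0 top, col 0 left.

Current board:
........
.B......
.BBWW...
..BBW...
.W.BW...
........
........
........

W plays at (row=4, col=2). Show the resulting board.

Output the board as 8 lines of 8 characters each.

Place W at (4,2); scan 8 dirs for brackets.
Dir NW: first cell '.' (not opp) -> no flip
Dir N: opp run (3,2) (2,2), next='.' -> no flip
Dir NE: opp run (3,3) capped by W -> flip
Dir W: first cell 'W' (not opp) -> no flip
Dir E: opp run (4,3) capped by W -> flip
Dir SW: first cell '.' (not opp) -> no flip
Dir S: first cell '.' (not opp) -> no flip
Dir SE: first cell '.' (not opp) -> no flip
All flips: (3,3) (4,3)

Answer: ........
.B......
.BBWW...
..BWW...
.WWWW...
........
........
........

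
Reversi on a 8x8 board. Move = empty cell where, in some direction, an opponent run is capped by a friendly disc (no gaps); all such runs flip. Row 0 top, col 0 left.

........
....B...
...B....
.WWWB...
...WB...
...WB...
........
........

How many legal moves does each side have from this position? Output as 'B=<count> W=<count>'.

-- B to move --
(2,0): no bracket -> illegal
(2,1): flips 2 -> legal
(2,2): flips 1 -> legal
(2,4): no bracket -> illegal
(3,0): flips 3 -> legal
(4,0): no bracket -> illegal
(4,1): flips 1 -> legal
(4,2): flips 1 -> legal
(5,2): flips 2 -> legal
(6,2): flips 1 -> legal
(6,3): flips 3 -> legal
(6,4): no bracket -> illegal
B mobility = 8
-- W to move --
(0,3): no bracket -> illegal
(0,4): no bracket -> illegal
(0,5): flips 2 -> legal
(1,2): no bracket -> illegal
(1,3): flips 1 -> legal
(1,5): no bracket -> illegal
(2,2): no bracket -> illegal
(2,4): no bracket -> illegal
(2,5): flips 1 -> legal
(3,5): flips 2 -> legal
(4,5): flips 1 -> legal
(5,5): flips 2 -> legal
(6,3): no bracket -> illegal
(6,4): no bracket -> illegal
(6,5): flips 1 -> legal
W mobility = 7

Answer: B=8 W=7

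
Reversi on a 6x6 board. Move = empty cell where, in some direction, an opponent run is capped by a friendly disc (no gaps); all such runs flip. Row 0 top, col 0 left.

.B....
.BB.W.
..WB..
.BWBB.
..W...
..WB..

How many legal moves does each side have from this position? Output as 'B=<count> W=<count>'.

-- B to move --
(0,3): no bracket -> illegal
(0,4): no bracket -> illegal
(0,5): flips 1 -> legal
(1,3): flips 1 -> legal
(1,5): no bracket -> illegal
(2,1): flips 1 -> legal
(2,4): no bracket -> illegal
(2,5): no bracket -> illegal
(4,1): flips 1 -> legal
(4,3): no bracket -> illegal
(5,1): flips 2 -> legal
B mobility = 5
-- W to move --
(0,0): flips 1 -> legal
(0,2): flips 1 -> legal
(0,3): no bracket -> illegal
(1,0): no bracket -> illegal
(1,3): no bracket -> illegal
(2,0): flips 1 -> legal
(2,1): no bracket -> illegal
(2,4): flips 2 -> legal
(2,5): no bracket -> illegal
(3,0): flips 1 -> legal
(3,5): flips 2 -> legal
(4,0): flips 1 -> legal
(4,1): no bracket -> illegal
(4,3): no bracket -> illegal
(4,4): flips 1 -> legal
(4,5): no bracket -> illegal
(5,4): flips 1 -> legal
W mobility = 9

Answer: B=5 W=9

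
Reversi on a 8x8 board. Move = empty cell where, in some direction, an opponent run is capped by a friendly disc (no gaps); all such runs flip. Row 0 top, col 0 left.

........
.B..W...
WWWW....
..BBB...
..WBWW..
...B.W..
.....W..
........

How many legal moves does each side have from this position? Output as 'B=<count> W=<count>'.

Answer: B=13 W=9

Derivation:
-- B to move --
(0,3): no bracket -> illegal
(0,4): no bracket -> illegal
(0,5): flips 2 -> legal
(1,0): flips 1 -> legal
(1,2): flips 2 -> legal
(1,3): flips 1 -> legal
(1,5): no bracket -> illegal
(2,4): no bracket -> illegal
(2,5): no bracket -> illegal
(3,0): no bracket -> illegal
(3,1): flips 2 -> legal
(3,5): flips 1 -> legal
(3,6): no bracket -> illegal
(4,1): flips 1 -> legal
(4,6): flips 2 -> legal
(5,1): flips 1 -> legal
(5,2): flips 1 -> legal
(5,4): flips 1 -> legal
(5,6): flips 1 -> legal
(6,4): no bracket -> illegal
(6,6): flips 2 -> legal
(7,4): no bracket -> illegal
(7,5): no bracket -> illegal
(7,6): no bracket -> illegal
B mobility = 13
-- W to move --
(0,0): flips 1 -> legal
(0,1): flips 1 -> legal
(0,2): flips 1 -> legal
(1,0): no bracket -> illegal
(1,2): no bracket -> illegal
(2,4): flips 2 -> legal
(2,5): no bracket -> illegal
(3,1): no bracket -> illegal
(3,5): no bracket -> illegal
(4,1): flips 1 -> legal
(5,2): no bracket -> illegal
(5,4): flips 2 -> legal
(6,2): flips 1 -> legal
(6,3): flips 3 -> legal
(6,4): flips 1 -> legal
W mobility = 9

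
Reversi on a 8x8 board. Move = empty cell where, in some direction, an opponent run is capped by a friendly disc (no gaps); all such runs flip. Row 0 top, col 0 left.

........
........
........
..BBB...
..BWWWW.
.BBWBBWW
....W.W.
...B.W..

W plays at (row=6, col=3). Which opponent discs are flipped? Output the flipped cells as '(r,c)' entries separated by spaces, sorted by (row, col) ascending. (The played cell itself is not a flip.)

Dir NW: opp run (5,2), next='.' -> no flip
Dir N: first cell 'W' (not opp) -> no flip
Dir NE: opp run (5,4) capped by W -> flip
Dir W: first cell '.' (not opp) -> no flip
Dir E: first cell 'W' (not opp) -> no flip
Dir SW: first cell '.' (not opp) -> no flip
Dir S: opp run (7,3), next=edge -> no flip
Dir SE: first cell '.' (not opp) -> no flip

Answer: (5,4)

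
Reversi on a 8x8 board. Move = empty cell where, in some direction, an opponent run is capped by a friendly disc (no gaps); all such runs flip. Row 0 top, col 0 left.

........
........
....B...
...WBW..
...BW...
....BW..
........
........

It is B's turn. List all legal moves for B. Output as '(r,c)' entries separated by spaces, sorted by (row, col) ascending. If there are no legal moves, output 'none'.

(2,2): no bracket -> illegal
(2,3): flips 1 -> legal
(2,5): no bracket -> illegal
(2,6): no bracket -> illegal
(3,2): flips 1 -> legal
(3,6): flips 1 -> legal
(4,2): flips 1 -> legal
(4,5): flips 1 -> legal
(4,6): flips 1 -> legal
(5,3): no bracket -> illegal
(5,6): flips 1 -> legal
(6,4): no bracket -> illegal
(6,5): no bracket -> illegal
(6,6): no bracket -> illegal

Answer: (2,3) (3,2) (3,6) (4,2) (4,5) (4,6) (5,6)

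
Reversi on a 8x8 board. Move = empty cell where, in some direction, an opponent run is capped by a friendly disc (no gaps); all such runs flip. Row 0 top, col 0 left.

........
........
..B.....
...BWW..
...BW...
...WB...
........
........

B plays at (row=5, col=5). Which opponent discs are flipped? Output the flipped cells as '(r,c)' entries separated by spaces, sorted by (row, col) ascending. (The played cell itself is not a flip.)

Answer: (4,4)

Derivation:
Dir NW: opp run (4,4) capped by B -> flip
Dir N: first cell '.' (not opp) -> no flip
Dir NE: first cell '.' (not opp) -> no flip
Dir W: first cell 'B' (not opp) -> no flip
Dir E: first cell '.' (not opp) -> no flip
Dir SW: first cell '.' (not opp) -> no flip
Dir S: first cell '.' (not opp) -> no flip
Dir SE: first cell '.' (not opp) -> no flip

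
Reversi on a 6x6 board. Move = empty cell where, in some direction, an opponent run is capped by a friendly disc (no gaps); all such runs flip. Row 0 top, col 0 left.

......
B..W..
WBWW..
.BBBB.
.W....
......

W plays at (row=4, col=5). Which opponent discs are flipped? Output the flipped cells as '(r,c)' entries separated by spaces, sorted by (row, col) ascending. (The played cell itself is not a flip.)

Answer: (3,4)

Derivation:
Dir NW: opp run (3,4) capped by W -> flip
Dir N: first cell '.' (not opp) -> no flip
Dir NE: edge -> no flip
Dir W: first cell '.' (not opp) -> no flip
Dir E: edge -> no flip
Dir SW: first cell '.' (not opp) -> no flip
Dir S: first cell '.' (not opp) -> no flip
Dir SE: edge -> no flip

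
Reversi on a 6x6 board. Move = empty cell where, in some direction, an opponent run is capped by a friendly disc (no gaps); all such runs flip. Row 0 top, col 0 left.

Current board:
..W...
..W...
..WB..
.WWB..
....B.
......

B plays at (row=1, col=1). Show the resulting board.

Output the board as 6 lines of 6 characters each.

Place B at (1,1); scan 8 dirs for brackets.
Dir NW: first cell '.' (not opp) -> no flip
Dir N: first cell '.' (not opp) -> no flip
Dir NE: opp run (0,2), next=edge -> no flip
Dir W: first cell '.' (not opp) -> no flip
Dir E: opp run (1,2), next='.' -> no flip
Dir SW: first cell '.' (not opp) -> no flip
Dir S: first cell '.' (not opp) -> no flip
Dir SE: opp run (2,2) capped by B -> flip
All flips: (2,2)

Answer: ..W...
.BW...
..BB..
.WWB..
....B.
......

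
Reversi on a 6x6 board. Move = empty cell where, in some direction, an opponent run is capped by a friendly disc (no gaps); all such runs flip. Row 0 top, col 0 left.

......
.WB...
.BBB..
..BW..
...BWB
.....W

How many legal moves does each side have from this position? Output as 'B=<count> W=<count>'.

-- B to move --
(0,0): flips 1 -> legal
(0,1): flips 1 -> legal
(0,2): no bracket -> illegal
(1,0): flips 1 -> legal
(2,0): no bracket -> illegal
(2,4): no bracket -> illegal
(3,4): flips 1 -> legal
(3,5): no bracket -> illegal
(4,2): no bracket -> illegal
(5,3): no bracket -> illegal
(5,4): no bracket -> illegal
B mobility = 4
-- W to move --
(0,1): no bracket -> illegal
(0,2): no bracket -> illegal
(0,3): no bracket -> illegal
(1,0): no bracket -> illegal
(1,3): flips 2 -> legal
(1,4): no bracket -> illegal
(2,0): no bracket -> illegal
(2,4): no bracket -> illegal
(3,0): no bracket -> illegal
(3,1): flips 2 -> legal
(3,4): no bracket -> illegal
(3,5): flips 1 -> legal
(4,1): no bracket -> illegal
(4,2): flips 1 -> legal
(5,2): no bracket -> illegal
(5,3): flips 1 -> legal
(5,4): no bracket -> illegal
W mobility = 5

Answer: B=4 W=5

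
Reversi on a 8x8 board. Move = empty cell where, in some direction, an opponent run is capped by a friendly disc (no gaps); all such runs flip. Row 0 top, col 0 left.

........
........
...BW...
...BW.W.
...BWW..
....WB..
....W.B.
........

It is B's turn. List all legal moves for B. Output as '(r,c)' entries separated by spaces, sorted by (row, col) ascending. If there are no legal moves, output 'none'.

Answer: (1,5) (2,5) (3,5) (4,6) (5,3) (5,6) (6,5) (7,3)

Derivation:
(1,3): no bracket -> illegal
(1,4): no bracket -> illegal
(1,5): flips 1 -> legal
(2,5): flips 2 -> legal
(2,6): no bracket -> illegal
(2,7): no bracket -> illegal
(3,5): flips 2 -> legal
(3,7): no bracket -> illegal
(4,6): flips 2 -> legal
(4,7): no bracket -> illegal
(5,3): flips 1 -> legal
(5,6): flips 2 -> legal
(6,3): no bracket -> illegal
(6,5): flips 1 -> legal
(7,3): flips 1 -> legal
(7,4): no bracket -> illegal
(7,5): no bracket -> illegal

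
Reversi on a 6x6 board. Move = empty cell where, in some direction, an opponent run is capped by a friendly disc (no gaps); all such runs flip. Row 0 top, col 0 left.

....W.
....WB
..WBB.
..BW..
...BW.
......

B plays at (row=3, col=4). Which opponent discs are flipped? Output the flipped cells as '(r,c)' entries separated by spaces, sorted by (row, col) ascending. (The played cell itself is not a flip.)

Dir NW: first cell 'B' (not opp) -> no flip
Dir N: first cell 'B' (not opp) -> no flip
Dir NE: first cell '.' (not opp) -> no flip
Dir W: opp run (3,3) capped by B -> flip
Dir E: first cell '.' (not opp) -> no flip
Dir SW: first cell 'B' (not opp) -> no flip
Dir S: opp run (4,4), next='.' -> no flip
Dir SE: first cell '.' (not opp) -> no flip

Answer: (3,3)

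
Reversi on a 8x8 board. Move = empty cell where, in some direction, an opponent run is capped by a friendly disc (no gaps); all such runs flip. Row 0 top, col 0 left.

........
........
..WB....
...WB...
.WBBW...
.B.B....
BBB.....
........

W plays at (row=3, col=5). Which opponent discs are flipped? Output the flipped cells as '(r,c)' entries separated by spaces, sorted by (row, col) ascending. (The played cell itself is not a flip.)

Dir NW: first cell '.' (not opp) -> no flip
Dir N: first cell '.' (not opp) -> no flip
Dir NE: first cell '.' (not opp) -> no flip
Dir W: opp run (3,4) capped by W -> flip
Dir E: first cell '.' (not opp) -> no flip
Dir SW: first cell 'W' (not opp) -> no flip
Dir S: first cell '.' (not opp) -> no flip
Dir SE: first cell '.' (not opp) -> no flip

Answer: (3,4)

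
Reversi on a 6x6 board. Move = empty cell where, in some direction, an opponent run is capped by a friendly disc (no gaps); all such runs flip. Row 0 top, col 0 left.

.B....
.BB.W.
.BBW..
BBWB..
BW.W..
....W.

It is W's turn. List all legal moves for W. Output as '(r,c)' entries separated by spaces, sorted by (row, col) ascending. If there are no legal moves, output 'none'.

(0,0): no bracket -> illegal
(0,2): flips 2 -> legal
(0,3): no bracket -> illegal
(1,0): flips 1 -> legal
(1,3): no bracket -> illegal
(2,0): flips 2 -> legal
(2,4): no bracket -> illegal
(3,4): flips 1 -> legal
(4,2): no bracket -> illegal
(4,4): no bracket -> illegal
(5,0): no bracket -> illegal
(5,1): no bracket -> illegal

Answer: (0,2) (1,0) (2,0) (3,4)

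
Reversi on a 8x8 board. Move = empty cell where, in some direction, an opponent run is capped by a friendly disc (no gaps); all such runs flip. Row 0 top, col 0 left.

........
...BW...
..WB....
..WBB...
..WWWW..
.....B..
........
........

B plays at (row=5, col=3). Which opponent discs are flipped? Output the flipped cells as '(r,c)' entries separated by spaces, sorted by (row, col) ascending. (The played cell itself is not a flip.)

Answer: (4,3)

Derivation:
Dir NW: opp run (4,2), next='.' -> no flip
Dir N: opp run (4,3) capped by B -> flip
Dir NE: opp run (4,4), next='.' -> no flip
Dir W: first cell '.' (not opp) -> no flip
Dir E: first cell '.' (not opp) -> no flip
Dir SW: first cell '.' (not opp) -> no flip
Dir S: first cell '.' (not opp) -> no flip
Dir SE: first cell '.' (not opp) -> no flip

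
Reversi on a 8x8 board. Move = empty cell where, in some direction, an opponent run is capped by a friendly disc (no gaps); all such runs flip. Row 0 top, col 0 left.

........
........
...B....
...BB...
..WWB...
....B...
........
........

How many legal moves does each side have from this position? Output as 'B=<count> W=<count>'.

Answer: B=5 W=5

Derivation:
-- B to move --
(3,1): no bracket -> illegal
(3,2): flips 1 -> legal
(4,1): flips 2 -> legal
(5,1): flips 1 -> legal
(5,2): flips 1 -> legal
(5,3): flips 1 -> legal
B mobility = 5
-- W to move --
(1,2): no bracket -> illegal
(1,3): flips 2 -> legal
(1,4): no bracket -> illegal
(2,2): no bracket -> illegal
(2,4): flips 1 -> legal
(2,5): flips 1 -> legal
(3,2): no bracket -> illegal
(3,5): no bracket -> illegal
(4,5): flips 1 -> legal
(5,3): no bracket -> illegal
(5,5): no bracket -> illegal
(6,3): no bracket -> illegal
(6,4): no bracket -> illegal
(6,5): flips 1 -> legal
W mobility = 5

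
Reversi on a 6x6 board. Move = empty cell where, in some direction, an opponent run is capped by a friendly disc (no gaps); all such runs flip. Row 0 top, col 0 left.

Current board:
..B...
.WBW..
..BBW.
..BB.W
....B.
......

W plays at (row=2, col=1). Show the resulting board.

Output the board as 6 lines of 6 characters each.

Answer: ..B...
.WBW..
.WWWW.
..BB.W
....B.
......

Derivation:
Place W at (2,1); scan 8 dirs for brackets.
Dir NW: first cell '.' (not opp) -> no flip
Dir N: first cell 'W' (not opp) -> no flip
Dir NE: opp run (1,2), next='.' -> no flip
Dir W: first cell '.' (not opp) -> no flip
Dir E: opp run (2,2) (2,3) capped by W -> flip
Dir SW: first cell '.' (not opp) -> no flip
Dir S: first cell '.' (not opp) -> no flip
Dir SE: opp run (3,2), next='.' -> no flip
All flips: (2,2) (2,3)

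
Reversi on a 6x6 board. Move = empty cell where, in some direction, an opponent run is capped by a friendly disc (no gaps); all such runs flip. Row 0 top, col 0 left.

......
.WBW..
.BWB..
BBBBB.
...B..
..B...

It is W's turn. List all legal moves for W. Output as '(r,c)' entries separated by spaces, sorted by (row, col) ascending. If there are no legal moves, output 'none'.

(0,1): no bracket -> illegal
(0,2): flips 1 -> legal
(0,3): no bracket -> illegal
(1,0): no bracket -> illegal
(1,4): no bracket -> illegal
(2,0): flips 1 -> legal
(2,4): flips 1 -> legal
(2,5): no bracket -> illegal
(3,5): no bracket -> illegal
(4,0): flips 1 -> legal
(4,1): flips 2 -> legal
(4,2): flips 1 -> legal
(4,4): flips 1 -> legal
(4,5): no bracket -> illegal
(5,1): no bracket -> illegal
(5,3): flips 3 -> legal
(5,4): no bracket -> illegal

Answer: (0,2) (2,0) (2,4) (4,0) (4,1) (4,2) (4,4) (5,3)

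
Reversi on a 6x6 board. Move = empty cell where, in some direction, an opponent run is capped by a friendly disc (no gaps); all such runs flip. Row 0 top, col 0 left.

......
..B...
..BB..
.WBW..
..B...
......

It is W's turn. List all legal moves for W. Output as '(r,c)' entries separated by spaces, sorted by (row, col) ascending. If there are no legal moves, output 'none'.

(0,1): no bracket -> illegal
(0,2): no bracket -> illegal
(0,3): no bracket -> illegal
(1,1): flips 1 -> legal
(1,3): flips 2 -> legal
(1,4): no bracket -> illegal
(2,1): no bracket -> illegal
(2,4): no bracket -> illegal
(3,4): no bracket -> illegal
(4,1): no bracket -> illegal
(4,3): no bracket -> illegal
(5,1): flips 1 -> legal
(5,2): no bracket -> illegal
(5,3): flips 1 -> legal

Answer: (1,1) (1,3) (5,1) (5,3)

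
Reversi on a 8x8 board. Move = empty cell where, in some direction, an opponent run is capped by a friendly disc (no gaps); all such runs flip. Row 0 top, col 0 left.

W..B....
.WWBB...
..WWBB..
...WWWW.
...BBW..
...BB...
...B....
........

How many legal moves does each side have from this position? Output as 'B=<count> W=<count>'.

Answer: B=10 W=13

Derivation:
-- B to move --
(0,1): no bracket -> illegal
(0,2): no bracket -> illegal
(1,0): flips 2 -> legal
(2,0): no bracket -> illegal
(2,1): flips 3 -> legal
(2,6): flips 1 -> legal
(2,7): flips 2 -> legal
(3,1): flips 1 -> legal
(3,2): flips 1 -> legal
(3,7): no bracket -> illegal
(4,2): flips 1 -> legal
(4,6): flips 2 -> legal
(4,7): flips 1 -> legal
(5,5): flips 2 -> legal
(5,6): no bracket -> illegal
B mobility = 10
-- W to move --
(0,2): flips 2 -> legal
(0,4): flips 3 -> legal
(0,5): flips 1 -> legal
(1,5): flips 4 -> legal
(1,6): flips 1 -> legal
(2,6): flips 2 -> legal
(3,2): no bracket -> illegal
(4,2): flips 2 -> legal
(5,2): flips 1 -> legal
(5,5): flips 1 -> legal
(6,2): flips 2 -> legal
(6,4): flips 2 -> legal
(6,5): no bracket -> illegal
(7,2): flips 2 -> legal
(7,3): flips 3 -> legal
(7,4): no bracket -> illegal
W mobility = 13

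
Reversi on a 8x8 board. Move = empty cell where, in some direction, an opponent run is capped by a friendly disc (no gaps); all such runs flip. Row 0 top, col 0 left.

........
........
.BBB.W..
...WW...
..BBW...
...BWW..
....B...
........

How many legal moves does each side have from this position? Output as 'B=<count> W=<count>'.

Answer: B=8 W=11

Derivation:
-- B to move --
(1,4): no bracket -> illegal
(1,5): no bracket -> illegal
(1,6): flips 2 -> legal
(2,4): flips 4 -> legal
(2,6): no bracket -> illegal
(3,2): no bracket -> illegal
(3,5): flips 1 -> legal
(3,6): no bracket -> illegal
(4,5): flips 2 -> legal
(4,6): flips 1 -> legal
(5,6): flips 2 -> legal
(6,3): no bracket -> illegal
(6,5): flips 1 -> legal
(6,6): flips 3 -> legal
B mobility = 8
-- W to move --
(1,0): no bracket -> illegal
(1,1): flips 1 -> legal
(1,2): flips 1 -> legal
(1,3): flips 1 -> legal
(1,4): no bracket -> illegal
(2,0): no bracket -> illegal
(2,4): no bracket -> illegal
(3,0): no bracket -> illegal
(3,1): no bracket -> illegal
(3,2): flips 1 -> legal
(4,1): flips 2 -> legal
(5,1): flips 1 -> legal
(5,2): flips 2 -> legal
(6,2): flips 1 -> legal
(6,3): flips 2 -> legal
(6,5): no bracket -> illegal
(7,3): flips 1 -> legal
(7,4): flips 1 -> legal
(7,5): no bracket -> illegal
W mobility = 11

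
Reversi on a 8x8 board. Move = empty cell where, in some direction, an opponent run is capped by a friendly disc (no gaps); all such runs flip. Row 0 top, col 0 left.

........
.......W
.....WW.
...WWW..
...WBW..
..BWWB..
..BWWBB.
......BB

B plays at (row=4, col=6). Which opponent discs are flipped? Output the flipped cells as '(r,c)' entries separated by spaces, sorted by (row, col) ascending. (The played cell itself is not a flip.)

Dir NW: opp run (3,5), next='.' -> no flip
Dir N: first cell '.' (not opp) -> no flip
Dir NE: first cell '.' (not opp) -> no flip
Dir W: opp run (4,5) capped by B -> flip
Dir E: first cell '.' (not opp) -> no flip
Dir SW: first cell 'B' (not opp) -> no flip
Dir S: first cell '.' (not opp) -> no flip
Dir SE: first cell '.' (not opp) -> no flip

Answer: (4,5)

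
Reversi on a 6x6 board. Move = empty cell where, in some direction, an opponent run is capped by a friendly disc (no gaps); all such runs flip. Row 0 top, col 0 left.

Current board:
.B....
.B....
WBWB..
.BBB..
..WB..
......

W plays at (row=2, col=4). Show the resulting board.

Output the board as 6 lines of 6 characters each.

Answer: .B....
.B....
WBWWW.
.BBW..
..WB..
......

Derivation:
Place W at (2,4); scan 8 dirs for brackets.
Dir NW: first cell '.' (not opp) -> no flip
Dir N: first cell '.' (not opp) -> no flip
Dir NE: first cell '.' (not opp) -> no flip
Dir W: opp run (2,3) capped by W -> flip
Dir E: first cell '.' (not opp) -> no flip
Dir SW: opp run (3,3) capped by W -> flip
Dir S: first cell '.' (not opp) -> no flip
Dir SE: first cell '.' (not opp) -> no flip
All flips: (2,3) (3,3)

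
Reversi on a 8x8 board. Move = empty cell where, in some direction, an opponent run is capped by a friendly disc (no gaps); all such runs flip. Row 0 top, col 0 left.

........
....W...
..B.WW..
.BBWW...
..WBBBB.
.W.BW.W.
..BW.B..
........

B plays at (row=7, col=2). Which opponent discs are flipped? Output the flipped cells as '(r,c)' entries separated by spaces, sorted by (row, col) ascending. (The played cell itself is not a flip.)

Answer: (5,4) (6,3)

Derivation:
Dir NW: first cell '.' (not opp) -> no flip
Dir N: first cell 'B' (not opp) -> no flip
Dir NE: opp run (6,3) (5,4) capped by B -> flip
Dir W: first cell '.' (not opp) -> no flip
Dir E: first cell '.' (not opp) -> no flip
Dir SW: edge -> no flip
Dir S: edge -> no flip
Dir SE: edge -> no flip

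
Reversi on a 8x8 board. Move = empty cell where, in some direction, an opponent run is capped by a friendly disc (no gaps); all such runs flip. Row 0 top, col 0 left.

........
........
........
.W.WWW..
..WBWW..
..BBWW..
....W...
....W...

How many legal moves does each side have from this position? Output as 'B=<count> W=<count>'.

-- B to move --
(2,0): flips 2 -> legal
(2,1): no bracket -> illegal
(2,2): no bracket -> illegal
(2,3): flips 1 -> legal
(2,4): no bracket -> illegal
(2,5): flips 1 -> legal
(2,6): flips 2 -> legal
(3,0): no bracket -> illegal
(3,2): flips 1 -> legal
(3,6): no bracket -> illegal
(4,0): no bracket -> illegal
(4,1): flips 1 -> legal
(4,6): flips 2 -> legal
(5,1): no bracket -> illegal
(5,6): flips 2 -> legal
(6,3): no bracket -> illegal
(6,5): flips 1 -> legal
(6,6): no bracket -> illegal
(7,3): no bracket -> illegal
(7,5): flips 1 -> legal
B mobility = 10
-- W to move --
(3,2): flips 1 -> legal
(4,1): no bracket -> illegal
(5,1): flips 2 -> legal
(6,1): flips 2 -> legal
(6,2): flips 2 -> legal
(6,3): flips 2 -> legal
W mobility = 5

Answer: B=10 W=5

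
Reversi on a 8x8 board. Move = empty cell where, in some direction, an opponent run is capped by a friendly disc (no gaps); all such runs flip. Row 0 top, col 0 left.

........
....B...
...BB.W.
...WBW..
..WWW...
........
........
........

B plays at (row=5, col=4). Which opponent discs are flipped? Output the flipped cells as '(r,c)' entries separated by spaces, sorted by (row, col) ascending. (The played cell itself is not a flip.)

Dir NW: opp run (4,3), next='.' -> no flip
Dir N: opp run (4,4) capped by B -> flip
Dir NE: first cell '.' (not opp) -> no flip
Dir W: first cell '.' (not opp) -> no flip
Dir E: first cell '.' (not opp) -> no flip
Dir SW: first cell '.' (not opp) -> no flip
Dir S: first cell '.' (not opp) -> no flip
Dir SE: first cell '.' (not opp) -> no flip

Answer: (4,4)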